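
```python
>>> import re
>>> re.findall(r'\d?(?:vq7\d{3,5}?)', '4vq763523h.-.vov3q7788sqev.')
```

A `+?`/`*?`/`{m,n}?` starts at its minimum and grows only as far as needed for what follows to match.
`findall` yields the raw match text (1 of them) because the pattern has no groups.

['4vq7635']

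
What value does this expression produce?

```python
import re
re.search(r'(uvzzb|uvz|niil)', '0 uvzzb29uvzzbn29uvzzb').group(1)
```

The match spans [2:7] → 'uvzzb'.
Captured: group 1 = 'uvzzb'.

'uvzzb'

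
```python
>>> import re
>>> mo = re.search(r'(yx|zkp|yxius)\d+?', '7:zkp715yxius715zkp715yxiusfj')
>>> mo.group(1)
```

'zkp'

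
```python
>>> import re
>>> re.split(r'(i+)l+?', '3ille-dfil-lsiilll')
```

['3', 'i', 'le-df', 'i', '-ls', 'ii', 'll']

The pattern matches one or more of a literal 'i' (captured); then one or more of a literal 'l' (lazy).
With the lazy modifier that quantifier settles for the fewest repetitions that let the rest of the pattern succeed (the atoms after it are unaffected and can still be greedy).
Matches to split on: at [1:3] → 'il'; at [8:10] → 'il'; at [13:16] → 'iil'.
Because the pattern has a capturing group, `split` also inserts each captured text between the pieces.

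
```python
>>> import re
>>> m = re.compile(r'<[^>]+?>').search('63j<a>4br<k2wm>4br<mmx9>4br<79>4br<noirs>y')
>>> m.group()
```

Unlike `match`, `search` isn't anchored — it looks for the pattern anywhere in the string.
The match spans [3:6] → '<a>'.

'<a>'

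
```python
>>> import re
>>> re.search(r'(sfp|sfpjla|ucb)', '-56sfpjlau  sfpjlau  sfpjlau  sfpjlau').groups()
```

The match spans [3:6] → 'sfp'.
Captured: group 1 = 'sfp'.

('sfp',)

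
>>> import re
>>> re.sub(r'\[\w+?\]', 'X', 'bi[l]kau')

'biXkau'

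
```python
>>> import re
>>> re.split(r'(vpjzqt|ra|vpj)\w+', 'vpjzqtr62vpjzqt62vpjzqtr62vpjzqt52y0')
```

['', 'vpjzqt', '']

`|` is ordered: at each position the engine commits to the first alternative that works.
`re.split` interleaves the captured-group text with the surrounding fragments.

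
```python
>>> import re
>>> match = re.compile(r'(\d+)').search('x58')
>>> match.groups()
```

('58',)

The match spans [1:3] → '58'.
Captured: group 1 = '58'.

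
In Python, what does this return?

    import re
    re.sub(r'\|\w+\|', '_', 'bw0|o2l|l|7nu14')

'bw0_l|7nu14'

Matches: at [3:8] → '|o2l|'.
`sub` substitutes '_' at each match site.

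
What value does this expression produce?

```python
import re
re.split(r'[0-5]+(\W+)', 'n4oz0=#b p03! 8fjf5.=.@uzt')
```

['n4oz', '=#', 'b p', '! ', '8fjf', '.=.@', 'uzt']

Pattern: one or more of a character in [0-5]; then one or more of a non-word character (captured).
Matches to split on: at [4:7] → '0=#'; at [10:14] → '03! '; at [18:23] → '5.=.@'.
`re.split` interleaves the captured-group text with the surrounding fragments.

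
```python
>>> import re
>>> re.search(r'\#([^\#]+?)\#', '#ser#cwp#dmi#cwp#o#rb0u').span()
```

(0, 5)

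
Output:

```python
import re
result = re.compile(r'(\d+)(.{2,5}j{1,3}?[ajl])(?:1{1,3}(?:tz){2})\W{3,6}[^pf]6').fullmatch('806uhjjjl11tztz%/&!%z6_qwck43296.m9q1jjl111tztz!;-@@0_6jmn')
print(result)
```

The pattern matches one or more of a digit (captured); then 2 to 5 of any character, then 1 to 3 of a literal 'j' (lazy), then one of [ajl] (captured); then 1 to 3 of the literal '1', then the literal 'tz' repeated 2 times (non-capturing group); then 3 to 6 of a non-word character, then any character except [pf], then a literal '6'.
`re.fullmatch` requires the pattern to consume the entire string.
Here the pattern can't cover the whole string, so the call returns None.

None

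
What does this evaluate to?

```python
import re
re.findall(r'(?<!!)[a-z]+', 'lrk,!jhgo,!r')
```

`(?!…)`/`(?<!…)` only lets a position through if the neighbouring text does NOT match; no characters are consumed.
With no groups in the pattern, `findall` gives back each whole match — 2 here.

['lrk', 'hgo']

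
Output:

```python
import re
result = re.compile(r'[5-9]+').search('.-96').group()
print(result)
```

96

Pattern: one or more of a character in [5-9].
Unlike `match`, `search` isn't anchored — it looks for the pattern anywhere in the string.
The match spans [2:4] → '96'.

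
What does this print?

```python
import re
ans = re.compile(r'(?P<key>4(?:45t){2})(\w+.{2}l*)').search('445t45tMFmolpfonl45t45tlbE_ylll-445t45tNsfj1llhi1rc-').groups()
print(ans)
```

('445t45t', 'MFmolpfonl45t45tlbE_ylll-4')

The match spans [0:33] → '445t45tMFmolpfonl45t45tlbE_ylll-4'.
Captured: group 1 = '445t45t', group 2 = 'MFmolpfonl45t45tlbE_ylll-4'.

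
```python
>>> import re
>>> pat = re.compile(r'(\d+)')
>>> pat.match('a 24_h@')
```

Pattern: one or more of a digit (captured).
`re.match` only tries the pattern at the start of the string.
Here the pattern fails at index 0, so the call returns None.

None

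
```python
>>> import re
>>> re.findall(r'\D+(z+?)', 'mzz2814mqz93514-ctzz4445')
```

The pattern matches one or more of a non-digit; then one or more of a literal 'z' (lazy) (captured).
With a single group, `findall` returns only what that group captured — 3 items.

['z', 'z', 'z']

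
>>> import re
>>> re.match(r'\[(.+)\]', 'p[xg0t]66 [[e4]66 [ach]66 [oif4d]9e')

None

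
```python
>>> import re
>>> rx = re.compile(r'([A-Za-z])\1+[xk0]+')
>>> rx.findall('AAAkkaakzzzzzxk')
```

The backreference `\1` re-matches whatever the first group consumed, character for character.
Scanning left to right: at [0:5] match 'AAAkk', group 1 = 'A'; at [5:8] match 'aak', group 1 = 'a'; at [8:15] match 'zzzzzxk', group 1 = 'z'.
With a single group, `findall` returns only what that group captured — 3 items.

['A', 'a', 'z']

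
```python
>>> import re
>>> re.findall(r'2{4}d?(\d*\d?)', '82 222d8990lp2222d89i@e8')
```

['89']

The pattern matches exactly 4 of a literal '2', then optionally the literal 'd'; then zero or more of a digit, then optionally a digit (captured).
Scanning left to right: at [13:20] match '2222d89', group 1 = '89'.
Because there's exactly one group, `findall` drops the full match and keeps group 1 from the one hit.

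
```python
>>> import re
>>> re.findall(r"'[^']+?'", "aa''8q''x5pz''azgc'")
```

["'8q'", "'x5pz'", "'azgc'"]

Walking the string: at [3:7] → "'8q'"; at [7:13] → "'x5pz'"; at [13:19] → "'azgc'".
`findall` yields the raw match text (3 of them) because the pattern has no groups.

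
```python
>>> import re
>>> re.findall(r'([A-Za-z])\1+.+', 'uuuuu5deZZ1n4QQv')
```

['u']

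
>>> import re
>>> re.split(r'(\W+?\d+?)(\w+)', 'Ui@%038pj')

['Ui', '@%0', '38pj', '']

With the lazy modifier that quantifier settles for the fewest repetitions that let the rest of the pattern succeed (the atoms after it are unaffected and can still be greedy).
With a capturing group present, the delimiter's captured portion is kept in the result list.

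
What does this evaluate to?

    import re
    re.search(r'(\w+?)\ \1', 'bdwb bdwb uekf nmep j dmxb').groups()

('bdwb',)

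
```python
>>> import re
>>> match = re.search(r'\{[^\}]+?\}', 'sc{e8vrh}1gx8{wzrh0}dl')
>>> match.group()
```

Unlike `match`, `search` isn't anchored — it looks for the pattern anywhere in the string.
The match spans [2:9] → '{e8vrh}'.

'{e8vrh}'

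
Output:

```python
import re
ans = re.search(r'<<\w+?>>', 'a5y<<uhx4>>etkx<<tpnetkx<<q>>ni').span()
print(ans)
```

The match spans [3:11] → '<<uhx4>>'.

(3, 11)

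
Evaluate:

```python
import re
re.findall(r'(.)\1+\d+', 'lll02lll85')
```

['l', 'l']

After group 1 captures some text, `\1` only succeeds where that same text appears again.
Walking the string: at [0:5] match 'lll02', group 1 = 'l'; at [5:10] match 'lll85', group 1 = 'l'.
Because there's exactly one group, `findall` drops the full match and keeps group 1 from each hit.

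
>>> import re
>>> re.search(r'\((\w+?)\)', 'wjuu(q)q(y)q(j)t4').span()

(4, 7)

The match spans [4:7] → '(q)'.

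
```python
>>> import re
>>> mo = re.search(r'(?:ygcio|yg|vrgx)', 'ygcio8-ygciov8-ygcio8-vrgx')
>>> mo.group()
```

'ygcio'

`|` is ordered: at each position the engine commits to the first alternative that works.
The match spans [0:5] → 'ygcio'.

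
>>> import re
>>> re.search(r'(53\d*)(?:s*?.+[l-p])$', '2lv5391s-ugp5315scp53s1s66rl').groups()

('5391',)

The pattern matches the literal '53', then zero or more of a digit (captured); then zero or more of a literal 's' (lazy), then one or more of any character, then a character in [l-p] (non-capturing group); then anchored at the end.
Unlike `match`, `search` isn't anchored — it looks for the pattern anywhere in the string.
The match spans [3:28] → '5391s-ugp5315scp53s1s66rl'.
Captured: group 1 = '5391'.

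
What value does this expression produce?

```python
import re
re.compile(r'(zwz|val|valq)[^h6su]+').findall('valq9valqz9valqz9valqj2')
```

The regex engine tests alternatives in the order written; an earlier branch that matches wins even if a later one would match more.
Because there's exactly one group, `findall` drops the full match and keeps group 1 from the one hit.

['val']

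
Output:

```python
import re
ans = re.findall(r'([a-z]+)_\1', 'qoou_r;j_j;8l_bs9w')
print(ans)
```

`\1` has to match the exact text group 1 already captured.
Walking the string: at [7:10] match 'j_j', group 1 = 'j'.
`findall` collects group 1 from the one match (1 total).

['j']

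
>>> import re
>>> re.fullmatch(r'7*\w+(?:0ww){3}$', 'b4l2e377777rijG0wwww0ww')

Pattern: zero or more of a literal '7'; then one or more of a word character, then the literal '0ww' repeated 3 times; then anchored at the end.
`re.fullmatch` is like wrapping the pattern in `^…$` (in single-line mode).
Here the string isn't matched end-to-end, so the call returns None.

None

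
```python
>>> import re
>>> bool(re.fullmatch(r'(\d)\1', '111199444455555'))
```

False

A backreference is literal: `\1` must see the identical characters the first group matched.
For `fullmatch`, every character of the input must be accounted for by the pattern.
Here the pattern can't cover the whole string, so the call returns None, and `bool(None)` is False.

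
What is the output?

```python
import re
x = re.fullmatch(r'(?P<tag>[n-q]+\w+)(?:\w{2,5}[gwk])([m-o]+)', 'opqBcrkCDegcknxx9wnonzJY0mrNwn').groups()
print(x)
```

The match spans [0:30] → 'opqBcrkCDegcknxx9wnonzJY0mrNwn'.
Captured: group 1 = 'opqBcrkCDegcknxx9wnonzJY0m', group 2 = 'n'.

('opqBcrkCDegcknxx9wnonzJY0m', 'n')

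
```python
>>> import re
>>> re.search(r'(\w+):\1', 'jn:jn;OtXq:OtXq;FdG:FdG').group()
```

A backreference is literal: `\1` must see the identical characters the first group matched.
`re.search` scans for the first position where the pattern succeeds.
The match spans [0:5] → 'jn:jn'.
Captured: group 1 = 'jn'.

'jn:jn'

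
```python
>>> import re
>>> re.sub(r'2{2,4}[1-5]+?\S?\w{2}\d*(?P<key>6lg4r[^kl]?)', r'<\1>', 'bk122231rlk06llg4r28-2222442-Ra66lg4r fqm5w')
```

This matches 2 to 4 of the literal '2', then one or more of a character in [1-5] (lazy), then optionally a non-whitespace character; then exactly 2 of a word character, then zero or more of a digit; then the literal '6l', then the literal 'g4r', then optionally any character except [kl] (captured as 'key').
Matches: at [21:38] → '2222442-Ra66lg4r '.
Each match is replaced using the text its own group 1 captured.

'bk122231rlk06llg4r28-<6lg4r >fqm5w'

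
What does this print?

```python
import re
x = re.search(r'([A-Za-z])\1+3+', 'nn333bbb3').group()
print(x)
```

A backreference is literal: `\1` must see the identical characters the first group matched.
`search` walks the string left to right and returns the first match it finds.
The match spans [0:5] → 'nn333'.
Captured: group 1 = 'n'.

nn333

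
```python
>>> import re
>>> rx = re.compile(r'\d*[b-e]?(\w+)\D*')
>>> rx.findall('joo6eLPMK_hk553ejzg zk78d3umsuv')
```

The pattern matches zero or more of a digit, then optionally a character in [b-e]; then one or more of a word character (captured); then zero or more of a non-digit.
Scanning left to right: at [0:22] match 'joo6eLPMK_hk553ejzg zk', group 1 = 'joo6eLPMK_hk553ejzg'; at [22:31] match '78d3umsuv', group 1 = '3umsuv'.
Because there's exactly one group, `findall` drops the full match and keeps group 1 from each hit.

['joo6eLPMK_hk553ejzg', '3umsuv']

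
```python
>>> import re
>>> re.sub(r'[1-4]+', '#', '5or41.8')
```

`sub` substitutes '#' at each match site.

'5or#.8'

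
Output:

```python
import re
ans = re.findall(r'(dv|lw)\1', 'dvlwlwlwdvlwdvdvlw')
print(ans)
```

The backreference `\1` re-matches whatever the first group consumed, character for character.
Matches: at [2:6] match 'lwlw', group 1 = 'lw'; at [12:16] match 'dvdv', group 1 = 'dv'.
With a single group, `findall` returns only what that group captured — 2 items.

['lw', 'dv']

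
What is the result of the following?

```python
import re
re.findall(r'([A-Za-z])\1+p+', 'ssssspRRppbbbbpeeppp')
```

['s', 'R', 'b', 'e']

`\1` has to match the exact text group 1 already captured.
`findall` collects group 1 from each match (4 total).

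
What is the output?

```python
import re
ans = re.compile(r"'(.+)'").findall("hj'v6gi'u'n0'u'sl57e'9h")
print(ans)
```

["v6gi'u'n0'u'sl57e"]

Scanning left to right: at [2:21] match "'v6gi'u'n0'u'sl57e'", group 1 = "v6gi'u'n0'u'sl57e".
With a single group, `findall` returns only what that group captured — 1 item.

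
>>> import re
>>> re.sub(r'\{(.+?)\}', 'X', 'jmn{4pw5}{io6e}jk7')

'jmnXXjk7'

A non-greedy quantifier consumes as few characters as it can — just enough that the remainder of the pattern still matches from where it stops; whatever follows it matches normally.
Each match is replaced by 'X'.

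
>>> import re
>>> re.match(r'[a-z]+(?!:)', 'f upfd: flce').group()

'f'

`re.match` only tries the pattern at the start of the string.
The match spans [0:1] → 'f'.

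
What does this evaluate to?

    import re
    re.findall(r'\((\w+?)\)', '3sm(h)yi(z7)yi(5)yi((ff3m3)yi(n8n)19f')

['h', 'z7', '5', 'ff3m3', 'n8n']

One capturing group, so `findall` returns just the captured substring from each match — 5 in all.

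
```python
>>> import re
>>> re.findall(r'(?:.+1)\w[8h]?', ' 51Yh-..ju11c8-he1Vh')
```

Since nothing is captured, `findall` lists the 1 matched substring directly.

[' 51Yh-..ju11c8-he1Vh']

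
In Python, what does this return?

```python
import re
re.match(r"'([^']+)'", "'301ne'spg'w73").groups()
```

('301ne',)

With `match`, the pattern is implicitly anchored at the beginning.
The match spans [0:7] → "'301ne'".
Captured: group 1 = '301ne'.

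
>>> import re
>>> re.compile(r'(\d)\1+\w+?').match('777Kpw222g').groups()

('7',)

The backreference `\1` re-matches whatever the first group consumed, character for character.
`re.match` won't scan ahead — the pattern has to work from the very first character.
The match spans [0:4] → '777K'.
Captured: group 1 = '7'.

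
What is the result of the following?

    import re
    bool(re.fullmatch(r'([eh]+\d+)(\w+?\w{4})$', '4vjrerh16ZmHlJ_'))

This matches one or more of one of [eh], then one or more of a digit (captured); then one or more of a word character (lazy), then exactly 4 of a word character (captured); then anchored at the end.
`fullmatch` succeeds only if the pattern covers the string from start to end.
Here there's no way to consume every character, so the call returns None, and `bool(None)` is False.

False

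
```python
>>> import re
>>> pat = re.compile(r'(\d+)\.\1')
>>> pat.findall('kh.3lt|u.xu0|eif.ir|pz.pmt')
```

`\1` is not a pattern — it's the concrete string captured by group 1, re-applied verbatim.
With a single group, `findall` returns only what that group captured — 0 items.
Nothing in the string satisfies the pattern, so the list is empty.

[]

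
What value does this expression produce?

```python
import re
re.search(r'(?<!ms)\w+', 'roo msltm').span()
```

(0, 3)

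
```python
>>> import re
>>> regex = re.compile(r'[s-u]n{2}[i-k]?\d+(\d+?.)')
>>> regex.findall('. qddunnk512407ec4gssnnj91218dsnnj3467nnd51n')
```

Pattern: a character in [s-u]; then exactly 2 of the literal 'n', then optionally a character in [i-k], then one or more of a digit; then one or more of a digit (lazy), then any character (captured).
With a single group, `findall` returns only what that group captured — 3 items.

['7e', '8d', '7n']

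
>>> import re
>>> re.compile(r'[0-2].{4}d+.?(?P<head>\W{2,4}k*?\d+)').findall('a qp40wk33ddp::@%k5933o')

['::@%k5933']

The pattern matches a character in [0-2], then exactly 4 of any character; then one or more of the literal 'd', then optionally any character; then 2 to 4 of a non-word character, then zero or more of a literal 'k' (lazy), then one or more of a digit (captured as 'head').
One capturing group, so `findall` returns just the captured substring from the one match — 1 in all.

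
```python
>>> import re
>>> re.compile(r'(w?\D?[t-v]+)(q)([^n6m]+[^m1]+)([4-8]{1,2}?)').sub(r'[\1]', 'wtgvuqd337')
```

This matches optionally a literal 'w', then optionally a non-digit, then one or more of a character in [t-v] (captured); then a literal 'q' (captured); then one or more of any character except [n6m], then one or more of any character except [m1] (captured); then 1 to 2 of a character in [4-8] (lazy) (captured).
Matches: at [2:10] → 'gvuqd337'.
The replacement refers to a captured group, so each match is rewritten using its own captured text.

'wt[gvu]'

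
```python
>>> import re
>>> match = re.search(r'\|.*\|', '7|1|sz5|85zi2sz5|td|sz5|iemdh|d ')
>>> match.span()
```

(1, 30)

`re.search` scans for the first position where the pattern succeeds.
The match spans [1:30] → '|1|sz5|85zi2sz5|td|sz5|iemdh|'.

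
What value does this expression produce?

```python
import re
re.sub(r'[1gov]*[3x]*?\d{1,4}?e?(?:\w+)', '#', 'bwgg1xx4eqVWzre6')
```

'bw#'

The pattern matches zero or more of one of [1gov], then zero or more of one of [3x] (lazy); then 1 to 4 of a digit (lazy), then optionally the literal 'e'; then one or more of a word character (non-capturing group).
`sub` substitutes '#' at each match site.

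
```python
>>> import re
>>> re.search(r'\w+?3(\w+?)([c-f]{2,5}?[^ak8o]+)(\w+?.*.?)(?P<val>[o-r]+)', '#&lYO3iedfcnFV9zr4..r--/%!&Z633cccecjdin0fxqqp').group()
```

'lYO3iedfcnFV9zr4..r--/%!&Z633cccecjdin0fxqqp'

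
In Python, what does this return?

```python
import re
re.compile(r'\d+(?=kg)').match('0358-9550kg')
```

None

The lookaround is zero-width — it requires the adjacent text to match without consuming it, so the asserted text isn't part of the match.
`re.match` won't scan ahead — the pattern has to work from the very first character.
Here position 0 doesn't satisfy it, so the call returns None.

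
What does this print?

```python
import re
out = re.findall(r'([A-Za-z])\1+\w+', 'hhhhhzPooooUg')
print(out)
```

['h']

`\1` has to match the exact text group 1 already captured.
Walking the string: at [0:13] match 'hhhhhzPooooUg', group 1 = 'h'.
`findall` collects group 1 from the one match (1 total).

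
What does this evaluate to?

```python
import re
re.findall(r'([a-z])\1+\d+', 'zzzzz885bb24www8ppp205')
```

A backreference is literal: `\1` must see the identical characters the first group matched.
One capturing group, so `findall` returns just the captured substring from each match — 4 in all.

['z', 'b', 'w', 'p']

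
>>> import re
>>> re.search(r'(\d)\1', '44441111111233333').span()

(0, 2)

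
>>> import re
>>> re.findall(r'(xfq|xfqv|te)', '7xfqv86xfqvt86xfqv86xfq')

['xfq', 'xfq', 'xfq', 'xfq']

The regex engine tests alternatives in the order written; an earlier branch that matches wins even if a later one would match more.
`findall` collects group 1 from each match (4 total).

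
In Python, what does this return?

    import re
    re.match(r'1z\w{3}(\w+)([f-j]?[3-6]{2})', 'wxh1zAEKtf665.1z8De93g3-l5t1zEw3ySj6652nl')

This matches the literal '1z', then exactly 3 of a word character; then one or more of a word character (captured); then optionally a character in [f-j], then exactly 2 of a character in [3-6] (captured).
`re.match` won't scan ahead — the pattern has to work from the very first character.
Here the pattern fails at index 0, so the call returns None.

None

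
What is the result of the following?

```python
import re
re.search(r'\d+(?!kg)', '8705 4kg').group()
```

'8705'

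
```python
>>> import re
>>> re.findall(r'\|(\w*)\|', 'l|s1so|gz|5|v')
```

['s1so', '5']

`findall` collects group 1 from each match (2 total).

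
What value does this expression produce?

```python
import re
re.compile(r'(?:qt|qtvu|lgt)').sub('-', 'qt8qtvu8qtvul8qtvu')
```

'-8-vu8-vul8-vu'

The regex engine tests alternatives in the order written; an earlier branch that matches wins even if a later one would match more.
`sub` substitutes '-' at each match site.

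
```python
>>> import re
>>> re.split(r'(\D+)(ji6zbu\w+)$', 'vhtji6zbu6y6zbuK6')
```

This matches one or more of a non-digit (captured); then the literal 'ji6', then the literal 'zbu', then one or more of a word character (captured); then anchored at the end.
Matches to split on: at [0:17] → 'vhtji6zbu6y6zbuK6'.
`re.split` interleaves the captured-group text with the surrounding fragments.

['', 'vht', 'ji6zbu6y6zbuK6', '']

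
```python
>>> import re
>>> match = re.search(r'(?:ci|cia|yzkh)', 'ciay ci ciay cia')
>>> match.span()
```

Alternation tries branches left to right and keeps the first one that lets the overall match succeed at that position.
The match spans [0:2] → 'ci'.

(0, 2)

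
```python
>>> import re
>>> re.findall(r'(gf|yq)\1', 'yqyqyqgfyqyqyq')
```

After group 1 captures some text, `\1` only succeeds where that same text appears again.
`findall` collects group 1 from each match (2 total).

['yq', 'yq']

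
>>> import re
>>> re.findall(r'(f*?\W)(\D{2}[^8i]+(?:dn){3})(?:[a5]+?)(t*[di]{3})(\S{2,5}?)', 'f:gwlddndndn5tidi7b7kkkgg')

The pattern matches zero or more of the literal 'f' (lazy), then a non-word character (captured); then exactly 2 of a non-digit, then one or more of any character except [8i], then the literal 'dn' repeated 3 times (captured); then one or more of one of [a5] (lazy) (non-capturing group); then zero or more of the literal 't', then exactly 3 of one of [di] (captured); then 2 to 5 of a non-whitespace character (lazy) (captured).
The `?` after the quantifier makes it lazy — it takes as little as possible before letting the rest of the pattern try.
Scanning left to right: at [0:19] match 'f:gwlddndndn5tidi7b', groups = ('f:', 'gwlddndndn', 'tidi', '7b').
Multiple groups make `findall` return tuples — one 4-tuple for the one match.

[('f:', 'gwlddndndn', 'tidi', '7b')]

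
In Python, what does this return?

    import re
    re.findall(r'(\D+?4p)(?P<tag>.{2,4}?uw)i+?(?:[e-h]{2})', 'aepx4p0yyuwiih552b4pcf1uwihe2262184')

Pattern: one or more of a non-digit (lazy), then the literal '4p' (captured); then 2 to 4 of any character (lazy), then the literal 'uw' (captured as 'tag'); then one or more of a literal 'i' (lazy); then exactly 2 of a character in [e-h] (non-capturing group).
Walking the string: at [17:28] match 'b4pcf1uwihe', groups = ('b4p', 'cf1uw').
With 2 capturing groups, `findall` returns a 2-tuple per match.

[('b4p', 'cf1uw')]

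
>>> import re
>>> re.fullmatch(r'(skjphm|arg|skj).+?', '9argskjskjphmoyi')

None

For `fullmatch`, every character of the input must be accounted for by the pattern.
Here there's no way to consume every character, so the call returns None.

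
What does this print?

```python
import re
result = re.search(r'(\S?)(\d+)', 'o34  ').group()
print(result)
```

This matches optionally a non-whitespace character (captured); then one or more of a digit (captured).
Unlike `match`, `search` isn't anchored — it looks for the pattern anywhere in the string.
The match spans [0:3] → 'o34'.
Captured: group 1 = 'o', group 2 = '34'.

o34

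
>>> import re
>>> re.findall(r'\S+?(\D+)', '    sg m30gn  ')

['g m', 'gn  ']

The `?` after the quantifier makes it lazy — it takes as little as possible before letting the rest of the pattern try.
`findall` collects group 1 from each match (2 total).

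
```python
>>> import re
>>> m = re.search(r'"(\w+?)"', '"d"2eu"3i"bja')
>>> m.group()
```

Unlike `match`, `search` isn't anchored — it looks for the pattern anywhere in the string.
The match spans [0:3] → '"d"'.
Captured: group 1 = 'd'.

'"d"'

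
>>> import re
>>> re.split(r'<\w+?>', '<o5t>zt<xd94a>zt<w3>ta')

['', 'zt', 'zt', 'ta']

Matches to split on: at [0:5] → '<o5t>'; at [7:14] → '<xd94a>'; at [16:20] → '<w3>'.
`split` removes every match and returns the 4 fragments in between.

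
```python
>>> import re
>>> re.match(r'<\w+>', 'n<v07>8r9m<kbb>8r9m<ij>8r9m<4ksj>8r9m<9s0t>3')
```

`match` is anchored at position 0; if the pattern doesn't fit there, it returns None.
Here the string doesn't start with a match, so the call returns None.

None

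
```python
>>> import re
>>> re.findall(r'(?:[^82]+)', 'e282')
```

['e']

Pattern: one or more of any character except [82] (non-capturing group).
Scanning left to right: at [0:1] → 'e'.
`findall` yields the raw match text (1 of them) because the pattern has no groups.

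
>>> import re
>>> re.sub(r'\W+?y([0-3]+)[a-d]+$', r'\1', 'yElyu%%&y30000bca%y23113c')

Pattern: one or more of a non-word character (lazy), then the literal 'y'; then one or more of a character in [0-3] (captured); then one or more of a character in [a-d]; then anchored at the end.
Each match is replaced using the text its own group 1 captured.

'yElyu%%&y30000bca23113'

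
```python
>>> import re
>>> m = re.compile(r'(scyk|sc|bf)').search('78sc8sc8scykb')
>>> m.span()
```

(2, 4)

`re.search` scans for the first position where the pattern succeeds.
The match spans [2:4] → 'sc'.
Captured: group 1 = 'sc'.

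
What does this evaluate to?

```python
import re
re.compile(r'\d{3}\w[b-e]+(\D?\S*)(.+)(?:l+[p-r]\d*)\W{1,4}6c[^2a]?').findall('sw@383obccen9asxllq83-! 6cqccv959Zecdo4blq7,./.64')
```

[('n9asx', 'l')]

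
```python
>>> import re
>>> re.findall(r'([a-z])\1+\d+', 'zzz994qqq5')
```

`\1` has to match the exact text group 1 already captured.
`findall` collects group 1 from each match (2 total).

['z', 'q']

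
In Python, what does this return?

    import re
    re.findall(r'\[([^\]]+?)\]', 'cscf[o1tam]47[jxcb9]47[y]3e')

['o1tam', 'jxcb9', 'y']

Matches: at [4:11] match '[o1tam]', group 1 = 'o1tam'; at [13:20] match '[jxcb9]', group 1 = 'jxcb9'; at [22:25] match '[y]', group 1 = 'y'.
`findall` collects group 1 from each match (3 total).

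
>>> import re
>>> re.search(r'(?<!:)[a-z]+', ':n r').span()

A negative assertion filters positions out without eating any characters.
`re.search` tries every starting position until one works.
The match spans [3:4] → 'r'.

(3, 4)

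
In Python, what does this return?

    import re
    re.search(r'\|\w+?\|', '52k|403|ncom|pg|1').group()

`search` walks the string left to right and returns the first match it finds.
The match spans [3:8] → '|403|'.

'|403|'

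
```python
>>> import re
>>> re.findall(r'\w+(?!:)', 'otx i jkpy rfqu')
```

A negative assertion filters positions out without eating any characters.
With no groups in the pattern, `findall` gives back each whole match — 4 here.

['otx', 'i', 'jkpy', 'rfqu']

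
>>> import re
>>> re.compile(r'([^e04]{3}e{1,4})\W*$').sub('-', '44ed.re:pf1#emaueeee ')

'44ed.re:pf1#e-'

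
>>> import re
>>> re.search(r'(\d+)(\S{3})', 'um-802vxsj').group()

'802vxs'

This matches one or more of a digit (captured); then exactly 3 of a non-whitespace character (captured).
Unlike `match`, `search` isn't anchored — it looks for the pattern anywhere in the string.
The match spans [3:9] → '802vxs'.
Captured: group 1 = '802', group 2 = 'vxs'.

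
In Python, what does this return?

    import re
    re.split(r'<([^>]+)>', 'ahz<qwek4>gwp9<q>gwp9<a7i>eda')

['ahz', 'qwek4', 'gwp9', 'q', 'gwp9', 'a7i', 'eda']

Matches to split on: at [3:10] → '<qwek4>'; at [14:17] → '<q>'; at [21:26] → '<a7i>'.
With a capturing group present, the delimiter's captured portion is kept in the result list.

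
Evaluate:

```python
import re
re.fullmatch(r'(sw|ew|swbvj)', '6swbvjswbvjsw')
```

`fullmatch` succeeds only if the pattern covers the string from start to end.
Here there's no way to consume every character, so the call returns None.

None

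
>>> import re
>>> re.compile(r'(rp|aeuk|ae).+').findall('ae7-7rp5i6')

['ae']

`findall` collects group 1 from the one match (1 total).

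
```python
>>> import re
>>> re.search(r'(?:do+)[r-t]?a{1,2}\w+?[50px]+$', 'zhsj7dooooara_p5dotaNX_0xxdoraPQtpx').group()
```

'dooooara_p5dotaNX_0xxdoraPQtpx'

The pattern matches the literal 'd', then one or more of a literal 'o' (non-capturing group); then optionally a character in [r-t], then 1 to 2 of the literal 'a', then one or more of a word character (lazy); then one or more of one of [50px]; then anchored at the end.
`re.search` scans for the first position where the pattern succeeds.
The match spans [5:35] → 'dooooara_p5dotaNX_0xxdoraPQtpx'.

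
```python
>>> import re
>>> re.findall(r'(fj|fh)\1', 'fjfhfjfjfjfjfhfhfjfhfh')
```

['fj', 'fj', 'fh', 'fh']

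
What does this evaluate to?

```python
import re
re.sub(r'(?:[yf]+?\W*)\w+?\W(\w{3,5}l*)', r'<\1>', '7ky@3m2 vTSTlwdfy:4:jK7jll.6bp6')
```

The pattern matches one or more of one of [yf] (lazy), then zero or more of a non-word character (non-capturing group); then one or more of a word character (lazy), then a non-word character; then 3 to 5 of a word character, then zero or more of the literal 'l' (captured).
Matches: at [2:13] → 'y@3m2 vTSTl'; at [15:26] → 'fy:4:jK7jll'.
The replacement refers to a captured group, so each match is rewritten using its own captured text.

'7k<vTSTl>wd<jK7jll>.6bp6'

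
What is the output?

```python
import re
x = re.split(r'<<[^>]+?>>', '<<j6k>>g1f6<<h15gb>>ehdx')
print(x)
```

Matches to split on: at [0:7] → '<<j6k>>'; at [11:20] → '<<h15gb>>'.
Each match becomes a cut point; 3 segments remain.

['', 'g1f6', 'ehdx']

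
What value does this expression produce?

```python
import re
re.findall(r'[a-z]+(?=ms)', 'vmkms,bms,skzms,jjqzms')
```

['vmk', 'b', 'skz', 'jjqz']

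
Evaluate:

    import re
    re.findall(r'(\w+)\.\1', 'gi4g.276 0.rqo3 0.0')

A backreference is literal: `\1` must see the identical characters the first group matched.
Scanning left to right: at [16:19] match '0.0', group 1 = '0'.
One capturing group, so `findall` returns just the captured substring from the one match — 1 in all.

['0']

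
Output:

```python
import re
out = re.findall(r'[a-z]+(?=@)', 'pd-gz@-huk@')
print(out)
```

The `(?=…)`/`(?<=…)` assertion just peeks at neighbouring text; it doesn't advance the match position.
Since nothing is captured, `findall` lists the 2 matched substrings directly.

['gz', 'huk']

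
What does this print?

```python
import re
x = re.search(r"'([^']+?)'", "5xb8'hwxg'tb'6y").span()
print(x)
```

(4, 10)

The match spans [4:10] → "'hwxg'".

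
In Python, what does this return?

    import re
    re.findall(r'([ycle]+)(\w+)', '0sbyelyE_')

[('yely', 'E_')]

2 groups means the one result is a tuple of 2 captured strings — 1 here.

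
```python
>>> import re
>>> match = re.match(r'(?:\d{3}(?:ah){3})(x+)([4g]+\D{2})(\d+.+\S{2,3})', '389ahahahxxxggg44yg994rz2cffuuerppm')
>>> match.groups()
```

('xxx', 'ggg44yg', '994rz2cffuuerppm')

The match spans [0:35] → '389ahahahxxxggg44yg994rz2cffuuerppm'.
Captured: group 1 = 'xxx', group 2 = 'ggg44yg', group 3 = '994rz2cffuuerppm'.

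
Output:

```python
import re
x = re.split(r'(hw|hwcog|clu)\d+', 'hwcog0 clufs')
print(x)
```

['', 'hwcog', ' clufs']

Matches to split on: at [0:6] → 'hwcog0'.
With a capturing group present, the delimiter's captured portion is kept in the result list.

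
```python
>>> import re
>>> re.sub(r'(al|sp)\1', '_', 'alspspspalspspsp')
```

'al_spal_sp'

A backreference is literal: `\1` must see the identical characters the first group matched.
Every occurrence is swapped for '_'.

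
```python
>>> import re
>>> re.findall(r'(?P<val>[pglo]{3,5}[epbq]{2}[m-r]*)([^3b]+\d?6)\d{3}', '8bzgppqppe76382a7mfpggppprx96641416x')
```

The pattern matches 3 to 5 of one of [pglo], then exactly 2 of one of [epbq], then zero or more of a character in [m-r] (captured as 'val'); then one or more of any character except [3b], then optionally a digit, then the literal '6' (captured); then exactly 3 of a digit.
`findall` packs the 2 group values into a tuple for every match.

[('gppqpp', 'e76'), ('pggpppr', 'x966')]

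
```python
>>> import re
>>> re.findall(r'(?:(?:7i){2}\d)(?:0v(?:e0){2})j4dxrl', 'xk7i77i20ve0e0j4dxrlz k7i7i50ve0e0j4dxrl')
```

No capturing groups, so `findall` returns the 1 full match string.

['7i7i50ve0e0j4dxrl']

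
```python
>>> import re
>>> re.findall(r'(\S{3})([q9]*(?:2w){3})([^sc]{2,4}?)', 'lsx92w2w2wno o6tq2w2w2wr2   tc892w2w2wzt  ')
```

[('lsx', '92w2w2w', 'no'), ('o6t', 'q2w2w2w', 'r2'), ('tc8', '92w2w2w', 'zt')]

`findall` packs the 3 group values into a tuple for every match.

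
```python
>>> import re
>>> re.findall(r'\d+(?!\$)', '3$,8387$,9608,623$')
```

['838', '9608', '62']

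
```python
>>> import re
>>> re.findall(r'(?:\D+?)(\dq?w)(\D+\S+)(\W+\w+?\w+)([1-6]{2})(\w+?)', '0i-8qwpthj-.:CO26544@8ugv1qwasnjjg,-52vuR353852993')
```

The `?` after the quantifier makes it lazy — it takes as little as possible before letting the rest of the pattern try.
With 5 capturing groups, `findall` returns a 5-tuple per match.

[('8qw', 'pthj-.:CO26544@8ugv1qwasnjjg,', '-52vuR3538', '52', '9')]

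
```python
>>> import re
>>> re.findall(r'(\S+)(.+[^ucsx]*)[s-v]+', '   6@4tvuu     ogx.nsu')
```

[('6@4tvuu', '     ogx.ns')]

The pattern matches one or more of a non-whitespace character (captured); then one or more of any character, then zero or more of any character except [ucsx] (captured); then one or more of a character in [s-v].
Multiple groups make `findall` return tuples — one 2-tuple for the one match.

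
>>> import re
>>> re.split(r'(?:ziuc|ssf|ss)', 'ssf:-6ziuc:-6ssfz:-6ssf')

['', ':-6', ':-6', 'z:-6', '']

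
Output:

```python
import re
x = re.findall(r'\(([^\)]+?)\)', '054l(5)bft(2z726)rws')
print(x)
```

['5', '2z726']

Walking the string: at [4:7] match '(5)', group 1 = '5'; at [10:17] match '(2z726)', group 1 = '2z726'.
With a single group, `findall` returns only what that group captured — 2 items.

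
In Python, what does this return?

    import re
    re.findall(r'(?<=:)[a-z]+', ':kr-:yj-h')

['kr', 'yj']

The lookaround is zero-width — it requires the adjacent text to match without consuming it, so the asserted text isn't part of the match.
Since nothing is captured, `findall` lists the 2 matched substrings directly.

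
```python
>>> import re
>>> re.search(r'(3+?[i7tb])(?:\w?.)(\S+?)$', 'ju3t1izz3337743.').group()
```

This matches one or more of a literal '3' (lazy), then one of [i7tb] (captured); then optionally a word character, then any character (non-capturing group); then one or more of a non-whitespace character (lazy) (captured); then anchored at the end.
`search` walks the string left to right and returns the first match it finds.
The match spans [2:16] → '3t1izz3337743.'.
Captured: group 1 = '3t', group 2 = 'zz3337743.'.

'3t1izz3337743.'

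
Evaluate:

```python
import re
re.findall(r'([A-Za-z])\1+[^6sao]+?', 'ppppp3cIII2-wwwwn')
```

['p', 'I', 'w']

A backreference is literal: `\1` must see the identical characters the first group matched.
`findall` collects group 1 from each match (3 total).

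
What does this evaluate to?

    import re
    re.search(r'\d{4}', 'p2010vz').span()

The pattern matches exactly 4 of a digit.
`re.search` scans for the first position where the pattern succeeds.
The match spans [1:5] → '2010'.

(1, 5)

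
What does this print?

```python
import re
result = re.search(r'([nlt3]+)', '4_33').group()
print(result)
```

33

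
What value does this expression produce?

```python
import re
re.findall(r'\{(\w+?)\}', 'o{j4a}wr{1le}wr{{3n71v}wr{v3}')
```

['j4a', '1le', '3n71v', 'v3']

Because there's exactly one group, `findall` drops the full match and keeps group 1 from each hit.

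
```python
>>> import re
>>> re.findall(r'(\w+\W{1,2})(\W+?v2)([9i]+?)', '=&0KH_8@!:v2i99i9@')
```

[('0KH_8@!', ':v2', 'i')]

The pattern matches one or more of a word character, then 1 to 2 of a non-word character (captured); then one or more of a non-word character (lazy), then the literal 'v2' (captured); then one or more of one of [9i] (lazy) (captured).
The `?` after the quantifier makes it lazy — it takes as little as possible before letting the rest of the pattern try.
Scanning left to right: at [2:13] match '0KH_8@!:v2i', groups = ('0KH_8@!', ':v2', 'i').
Multiple groups make `findall` return tuples — one 3-tuple for the one match.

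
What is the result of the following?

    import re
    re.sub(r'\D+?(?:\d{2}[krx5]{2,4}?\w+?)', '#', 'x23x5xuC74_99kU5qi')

'#uC74_99kU5qi'

The pattern matches one or more of a non-digit (lazy); then exactly 2 of a digit, then 2 to 4 of one of [krx5] (lazy), then one or more of a word character (lazy) (non-capturing group).
Matches: at [0:6] → 'x23x5x'.
Every occurrence is swapped for '#'.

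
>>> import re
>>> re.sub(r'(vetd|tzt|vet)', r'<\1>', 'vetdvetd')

'<vetd><vetd>'

Branches in `(...|...)` are attempted left-to-right; the first branch that allows the whole pattern to succeed is taken.
Matches: at [0:4] → 'vetd'; at [4:8] → 'vetd'.
`\1` in the replacement pulls in group 1's text for each match.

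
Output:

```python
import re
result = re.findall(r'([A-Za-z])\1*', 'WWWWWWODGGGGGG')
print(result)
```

['W', 'O', 'D', 'G']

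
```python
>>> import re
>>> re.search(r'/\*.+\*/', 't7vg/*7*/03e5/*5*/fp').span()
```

`search` walks the string left to right and returns the first match it finds.
The match spans [4:18] → '/*7*/03e5/*5*/'.

(4, 18)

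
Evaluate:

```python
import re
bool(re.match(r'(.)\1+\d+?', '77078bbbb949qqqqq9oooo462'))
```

True

`\1` is not a pattern — it's the concrete string captured by group 1, re-applied verbatim.
`match` is anchored at position 0; if the pattern doesn't fit there, it returns None.
The match spans [0:3] → '770'.
Captured: group 1 = '7'.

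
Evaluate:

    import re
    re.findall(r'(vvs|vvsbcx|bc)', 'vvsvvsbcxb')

Branches in `(...|...)` are attempted left-to-right; the first branch that allows the whole pattern to succeed is taken.
Scanning left to right: at [0:3] match 'vvs', group 1 = 'vvs'; at [3:6] match 'vvs', group 1 = 'vvs'; at [6:8] match 'bc', group 1 = 'bc'.
`findall` collects group 1 from each match (3 total).

['vvs', 'vvs', 'bc']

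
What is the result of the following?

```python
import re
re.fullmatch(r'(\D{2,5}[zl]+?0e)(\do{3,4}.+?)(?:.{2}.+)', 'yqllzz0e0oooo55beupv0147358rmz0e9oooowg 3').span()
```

(0, 41)

This matches 2 to 5 of a non-digit, then one or more of one of [zl] (lazy), then the literal '0e' (captured); then a digit, then 3 to 4 of a literal 'o', then one or more of any character (lazy) (captured); then exactly 2 of any character, then one or more of any character (non-capturing group).
`re.fullmatch` is like wrapping the pattern in `^…$` (in single-line mode).
The match spans [0:41] → 'yqllzz0e0oooo55beupv0147358rmz0e9oooowg 3'.
Captured: group 1 = 'yqllzz0e', group 2 = '0oooo5'.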